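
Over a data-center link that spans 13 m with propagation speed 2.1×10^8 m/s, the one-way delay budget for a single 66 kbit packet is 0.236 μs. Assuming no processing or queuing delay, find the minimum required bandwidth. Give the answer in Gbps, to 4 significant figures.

379.1 Gbps

Propagation delay = 13 / 210000000 = 0.0619048 μs.
Transmission budget = 0.236 − 0.0619048 = 0.174095 μs.
R ≥ L / t_tx = 66000 bits / 1.74095e-07 s = 379.1 Gbps.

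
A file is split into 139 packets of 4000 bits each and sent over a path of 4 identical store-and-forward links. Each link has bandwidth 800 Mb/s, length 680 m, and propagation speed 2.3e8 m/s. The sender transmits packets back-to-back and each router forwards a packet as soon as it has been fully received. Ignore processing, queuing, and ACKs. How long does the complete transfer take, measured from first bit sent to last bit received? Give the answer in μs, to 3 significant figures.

Per-hop transmission t_tx = L/R = 4000/800000000 = 5 μs.
Per-hop propagation t_prop = 680/2.3e+08 = 2.95652 μs.
Pipeline fill: first packet needs 4·t_tx to clear all hops; remaining 138 packets each add one t_tx.
Total = (4+139-1)·t_tx + 4·t_prop = 142·5 + 4·2.95652 = 722 μs.

722 μs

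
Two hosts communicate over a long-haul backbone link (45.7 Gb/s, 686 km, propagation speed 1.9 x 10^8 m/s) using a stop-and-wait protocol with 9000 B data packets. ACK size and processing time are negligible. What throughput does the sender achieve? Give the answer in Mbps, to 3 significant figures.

t_tx = L/R = 72000/45700000000 = 1.57549e-06 s.
t_prop = 686000/190000000 = 0.00361053 s; RTT = 0.00722105 s.
Cycle = t_tx + RTT = 0.00722263 s.
Throughput = L / cycle = 72000 / 0.00722263 = 9.97 Mbps.

9.97 Mbps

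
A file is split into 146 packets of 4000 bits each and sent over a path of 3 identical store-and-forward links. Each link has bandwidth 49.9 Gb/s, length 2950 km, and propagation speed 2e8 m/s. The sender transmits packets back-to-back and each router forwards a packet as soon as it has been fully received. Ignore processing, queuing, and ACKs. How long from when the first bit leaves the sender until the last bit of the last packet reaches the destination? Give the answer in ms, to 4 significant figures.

Per-hop transmission t_tx = L/R = 4000/49900000000 = 8.01603e-05 ms.
Per-hop propagation t_prop = 2950000/200000000 = 14.75 ms.
Pipeline fill: first packet needs 3·t_tx to clear all hops; remaining 145 packets each add one t_tx.
Total = (3+146-1)·t_tx + 3·t_prop = 148·8.01603e-05 + 3·14.75 = 44.26 ms.

44.26 ms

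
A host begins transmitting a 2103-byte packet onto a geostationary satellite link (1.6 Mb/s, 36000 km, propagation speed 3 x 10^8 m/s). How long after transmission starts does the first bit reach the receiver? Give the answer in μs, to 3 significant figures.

First bit experiences only propagation delay: d/s = 36000000/300000000 = 120000 μs.

120000 μs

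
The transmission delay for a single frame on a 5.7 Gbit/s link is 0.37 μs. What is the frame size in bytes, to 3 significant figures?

264 bytes

L = R × t_tx = 5700000000 b/s × 3.7e-07 s = 2109 bits.
In bytes: 2109 / 8 = 264 bytes.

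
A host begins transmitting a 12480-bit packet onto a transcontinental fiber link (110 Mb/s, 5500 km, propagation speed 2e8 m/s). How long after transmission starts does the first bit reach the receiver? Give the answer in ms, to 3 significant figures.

First bit experiences only propagation delay: d/s = 5500000/200000000 = 27.5 ms.

27.5 ms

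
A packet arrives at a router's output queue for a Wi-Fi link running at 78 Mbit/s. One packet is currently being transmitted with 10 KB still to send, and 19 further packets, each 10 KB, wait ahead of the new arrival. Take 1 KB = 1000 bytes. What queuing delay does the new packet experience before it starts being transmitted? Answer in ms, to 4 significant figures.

20.51 ms

Each queued packet: L/R = 80000/78000000 = 1.02564 ms.
19 queued → 19.4872 ms.
Plus remaining 80000 bits of current packet: 1.02564 ms.
Queuing delay = 20.51 ms.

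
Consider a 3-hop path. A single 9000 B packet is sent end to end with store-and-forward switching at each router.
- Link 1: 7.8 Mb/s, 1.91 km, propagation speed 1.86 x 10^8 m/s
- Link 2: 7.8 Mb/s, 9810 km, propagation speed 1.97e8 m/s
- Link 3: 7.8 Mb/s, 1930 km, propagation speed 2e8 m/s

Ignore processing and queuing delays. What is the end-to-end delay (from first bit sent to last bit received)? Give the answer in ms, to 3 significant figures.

87.1 ms

L = 9000 × 8 = 72000 bits.
Transmission delay per hop = L/R = 72000/7800000 = 9.23077 ms; 3 hops → 27.6923 ms.
Propagation delays (d/s per hop): 0.0102688, 49.797, 9.65 ms; sum = 59.4572 ms.
End-to-end = 87.1 ms.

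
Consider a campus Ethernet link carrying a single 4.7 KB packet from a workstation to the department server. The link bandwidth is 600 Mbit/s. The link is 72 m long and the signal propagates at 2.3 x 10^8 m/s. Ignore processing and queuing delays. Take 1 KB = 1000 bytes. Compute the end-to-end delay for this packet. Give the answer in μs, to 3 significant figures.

63.0 μs

L = 37600 bits.
Transmission delay = L/R = 37600 / 600000000 = 62.6667 μs.
Propagation delay = d/s = 72 m / 2.3e+08 m/s = 0.313043 μs.
Total = 63.0 μs.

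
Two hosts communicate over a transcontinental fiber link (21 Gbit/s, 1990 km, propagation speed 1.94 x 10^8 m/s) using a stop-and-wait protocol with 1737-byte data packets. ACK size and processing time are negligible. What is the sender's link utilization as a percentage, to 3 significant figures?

t_tx = L/R = 13896/21000000000 = 6.61714e-07 s.
t_prop = 1990000/194000000 = 0.0102577 s; RTT = 0.0205155 s.
Cycle = t_tx + RTT = 0.0205161 s.
Utilization = t_tx / cycle = 6.61714e-07/0.0205161 = 0.00323 %.

0.00323 %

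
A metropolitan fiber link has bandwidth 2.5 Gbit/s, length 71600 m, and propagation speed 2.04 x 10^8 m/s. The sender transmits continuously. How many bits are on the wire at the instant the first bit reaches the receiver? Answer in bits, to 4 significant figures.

Propagation delay = 71600 / 204000000 = 0.00035098 s.
BDP = R × t_prop = 2500000000 × 0.00035098 = 877451 bits.

877500 bits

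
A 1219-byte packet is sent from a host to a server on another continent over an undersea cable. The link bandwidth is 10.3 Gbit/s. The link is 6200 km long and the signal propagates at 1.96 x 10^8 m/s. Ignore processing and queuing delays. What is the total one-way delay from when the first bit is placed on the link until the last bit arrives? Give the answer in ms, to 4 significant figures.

L = 1219 × 8 = 9752 bits.
Transmission delay = L/R = 9752 / 10300000000 = 0.000946796 ms.
Propagation delay = d/s = 6200000 m / 196000000 m/s = 31.6327 ms.
Total = 31.63 ms.

31.63 ms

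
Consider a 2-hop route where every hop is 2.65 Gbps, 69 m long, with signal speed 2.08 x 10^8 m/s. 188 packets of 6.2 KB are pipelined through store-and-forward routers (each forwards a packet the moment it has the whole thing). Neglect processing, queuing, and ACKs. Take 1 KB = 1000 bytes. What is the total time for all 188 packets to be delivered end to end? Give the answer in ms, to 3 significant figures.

3.54 ms

Per-hop transmission t_tx = L/R = 49600/2650000000 = 0.018717 ms.
Per-hop propagation t_prop = 69/208000000 = 0.000331731 ms.
Pipeline fill: first packet needs 2·t_tx to clear all hops; remaining 187 packets each add one t_tx.
Total = (2+188-1)·t_tx + 2·t_prop = 189·0.018717 + 2·0.000331731 = 3.54 ms.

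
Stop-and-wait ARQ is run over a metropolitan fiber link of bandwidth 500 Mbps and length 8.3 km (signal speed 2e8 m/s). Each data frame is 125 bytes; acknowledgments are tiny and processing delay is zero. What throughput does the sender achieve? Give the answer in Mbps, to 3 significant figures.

t_tx = L/R = 1000/500000000 = 2e-06 s.
t_prop = 8300/200000000 = 4.15e-05 s; RTT = 8.3e-05 s.
Cycle = t_tx + RTT = 8.5e-05 s.
Throughput = L / cycle = 1000 / 8.5e-05 = 11.8 Mbps.

11.8 Mbps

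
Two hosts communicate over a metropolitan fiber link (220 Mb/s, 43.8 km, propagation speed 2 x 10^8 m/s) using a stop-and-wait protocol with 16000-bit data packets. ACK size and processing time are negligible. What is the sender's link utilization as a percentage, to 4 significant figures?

t_tx = L/R = 16000/220000000 = 7.27273e-05 s.
t_prop = 43800/200000000 = 0.000219 s; RTT = 0.000438 s.
Cycle = t_tx + RTT = 0.000510727 s.
Utilization = t_tx / cycle = 7.27273e-05/0.000510727 = 14.24 %.

14.24 %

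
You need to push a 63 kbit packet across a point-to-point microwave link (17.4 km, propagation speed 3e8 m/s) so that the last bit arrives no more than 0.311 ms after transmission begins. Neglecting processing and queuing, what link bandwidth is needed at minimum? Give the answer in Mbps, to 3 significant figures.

Propagation delay = 17400 / 300000000 = 0.058 ms.
Transmission budget = 0.311 − 0.058 = 0.253 ms.
R ≥ L / t_tx = 63000 bits / 0.000253 s = 249 Mbps.

249 Mbps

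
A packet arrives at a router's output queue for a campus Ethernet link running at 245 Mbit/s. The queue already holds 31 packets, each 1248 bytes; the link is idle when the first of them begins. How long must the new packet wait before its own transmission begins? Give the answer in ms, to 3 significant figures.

Each queued packet: L/R = 9984/245000000 = 0.040751 ms.
31 queued → 1.26328 ms.
Queuing delay = 1.26 ms.

1.26 ms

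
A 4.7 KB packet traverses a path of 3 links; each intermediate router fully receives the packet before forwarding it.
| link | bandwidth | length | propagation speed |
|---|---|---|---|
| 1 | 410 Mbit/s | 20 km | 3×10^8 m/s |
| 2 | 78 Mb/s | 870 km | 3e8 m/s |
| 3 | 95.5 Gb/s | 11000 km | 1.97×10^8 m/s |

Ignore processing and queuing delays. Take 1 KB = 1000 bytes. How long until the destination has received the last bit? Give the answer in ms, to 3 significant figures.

59.4 ms

L = 37600 bits.
Transmission delays (L/R per hop): 0.0917073, 0.482051, 0.000393717 ms; sum = 0.574152 ms.
Propagation delays (d/s per hop): 0.0666667, 2.9, 55.8376 ms; sum = 58.8042 ms.
End-to-end = 59.4 ms.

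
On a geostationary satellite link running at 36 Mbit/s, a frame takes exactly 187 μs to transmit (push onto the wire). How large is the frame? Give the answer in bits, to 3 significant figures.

L = R × t_tx = 36000000 b/s × 0.000187 s = 6732 bits.

6730 bits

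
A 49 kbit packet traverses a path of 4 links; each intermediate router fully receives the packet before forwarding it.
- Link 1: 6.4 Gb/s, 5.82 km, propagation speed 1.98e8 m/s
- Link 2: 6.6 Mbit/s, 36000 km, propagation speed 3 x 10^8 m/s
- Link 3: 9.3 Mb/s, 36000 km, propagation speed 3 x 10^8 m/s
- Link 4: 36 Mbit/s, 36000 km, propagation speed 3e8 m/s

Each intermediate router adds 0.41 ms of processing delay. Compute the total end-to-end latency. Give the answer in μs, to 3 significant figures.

L = 49000 bits.
Transmission delays (L/R per hop): 7.65625, 7424.24, 5268.82, 1361.11 μs; sum = 14061.8 μs.
Propagation delays (d/s per hop): 29.3939, 120000, 120000, 120000 μs; sum = 360029 μs.
Processing at 3 router(s): 3 × 0.41 ms = 1230 μs.
End-to-end = 375000 μs.

375000 μs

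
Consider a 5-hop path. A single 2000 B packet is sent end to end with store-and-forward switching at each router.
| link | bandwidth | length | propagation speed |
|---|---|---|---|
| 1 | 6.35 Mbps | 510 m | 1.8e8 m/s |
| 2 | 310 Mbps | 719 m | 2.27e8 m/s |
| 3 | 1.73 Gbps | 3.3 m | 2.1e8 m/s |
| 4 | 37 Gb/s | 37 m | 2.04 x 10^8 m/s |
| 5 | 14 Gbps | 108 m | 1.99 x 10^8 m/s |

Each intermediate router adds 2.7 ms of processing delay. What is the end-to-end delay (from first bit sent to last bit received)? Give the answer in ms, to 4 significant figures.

L = 2000 × 8 = 16000 bits.
Transmission delays (L/R per hop): 2.51969, 0.0516129, 0.00924855, 0.000432432, 0.00114286 ms; sum = 2.58212 ms.
Propagation delays (d/s per hop): 0.00283333, 0.0031674, 1.57143e-05, 0.000181373, 0.000542714 ms; sum = 0.00674053 ms.
Processing at 4 router(s): 4 × 2.7 ms = 10.8 ms.
End-to-end = 13.39 ms.

13.39 ms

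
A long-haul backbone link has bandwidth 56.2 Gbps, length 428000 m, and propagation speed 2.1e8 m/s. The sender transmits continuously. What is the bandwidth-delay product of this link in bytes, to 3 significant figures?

Propagation delay = 428000 / 210000000 = 0.0020381 s.
BDP = R × t_prop = 56200000000 × 0.0020381 = 114541000 bits.
In bytes: 114541000/8 = 14300000 bytes.

14300000 bytes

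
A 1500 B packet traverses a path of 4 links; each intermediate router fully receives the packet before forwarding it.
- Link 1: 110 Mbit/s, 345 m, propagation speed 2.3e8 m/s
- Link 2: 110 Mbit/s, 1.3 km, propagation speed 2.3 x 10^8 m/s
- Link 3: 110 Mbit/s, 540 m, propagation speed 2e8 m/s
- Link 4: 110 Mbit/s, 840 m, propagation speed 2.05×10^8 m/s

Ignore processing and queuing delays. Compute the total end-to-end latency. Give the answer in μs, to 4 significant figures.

L = 1500 × 8 = 12000 bits.
Transmission delay per hop = L/R = 12000/110000000 = 109.091 μs; 4 hops → 436.364 μs.
Propagation delays (d/s per hop): 1.5, 5.65217, 2.7, 4.09756 μs; sum = 13.9497 μs.
End-to-end = 450.3 μs.

450.3 μs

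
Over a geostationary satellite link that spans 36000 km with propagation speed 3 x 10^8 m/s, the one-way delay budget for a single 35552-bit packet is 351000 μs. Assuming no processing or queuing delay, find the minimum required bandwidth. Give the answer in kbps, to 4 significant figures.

Propagation delay = 36000000 / 300000000 = 120000 μs.
Transmission budget = 351000 − 120000 = 231000 μs.
R ≥ L / t_tx = 35552 bits / 0.231 s = 153.9 kbps.

153.9 kbps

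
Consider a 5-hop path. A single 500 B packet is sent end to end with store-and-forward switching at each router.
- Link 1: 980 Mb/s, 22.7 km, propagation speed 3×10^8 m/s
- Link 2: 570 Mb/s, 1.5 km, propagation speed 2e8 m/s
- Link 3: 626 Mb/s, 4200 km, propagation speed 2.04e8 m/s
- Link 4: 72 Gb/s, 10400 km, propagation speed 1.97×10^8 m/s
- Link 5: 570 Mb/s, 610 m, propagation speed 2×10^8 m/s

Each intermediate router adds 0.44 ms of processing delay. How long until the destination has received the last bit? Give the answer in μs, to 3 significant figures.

75300 μs

L = 500 × 8 = 4000 bits.
Transmission delays (L/R per hop): 4.08163, 7.01754, 6.38978, 0.0555556, 7.01754 μs; sum = 24.5621 μs.
Propagation delays (d/s per hop): 75.6667, 7.5, 20588.2, 52791.9, 3.05 μs; sum = 73466.3 μs.
Processing at 4 router(s): 4 × 0.44 ms = 1760 μs.
End-to-end = 75300 μs.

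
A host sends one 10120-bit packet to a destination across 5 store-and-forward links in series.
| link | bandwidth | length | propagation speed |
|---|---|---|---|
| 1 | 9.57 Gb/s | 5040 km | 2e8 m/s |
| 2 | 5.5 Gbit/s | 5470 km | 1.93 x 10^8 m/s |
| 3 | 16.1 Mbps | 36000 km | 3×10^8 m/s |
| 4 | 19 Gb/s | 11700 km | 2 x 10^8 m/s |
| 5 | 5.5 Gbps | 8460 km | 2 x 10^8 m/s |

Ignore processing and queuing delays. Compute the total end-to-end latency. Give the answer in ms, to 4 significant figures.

Transmission delays (L/R per hop): 0.00105747, 0.00184, 0.628571, 0.000532632, 0.00184 ms; sum = 0.633842 ms.
Propagation delays (d/s per hop): 25.2, 28.342, 120, 58.5, 42.3 ms; sum = 274.342 ms.
End-to-end = 275.0 ms.

275.0 ms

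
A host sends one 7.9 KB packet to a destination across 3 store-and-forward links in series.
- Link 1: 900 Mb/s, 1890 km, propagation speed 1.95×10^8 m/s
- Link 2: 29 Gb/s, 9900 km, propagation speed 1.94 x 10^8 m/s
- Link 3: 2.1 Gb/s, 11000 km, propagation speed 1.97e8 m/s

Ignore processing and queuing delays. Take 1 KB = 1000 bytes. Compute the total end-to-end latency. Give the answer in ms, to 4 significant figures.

116.7 ms

L = 63200 bits.
Transmission delays (L/R per hop): 0.0702222, 0.00217931, 0.0300952 ms; sum = 0.102497 ms.
Propagation delays (d/s per hop): 9.69231, 51.0309, 55.8376 ms; sum = 116.561 ms.
End-to-end = 116.7 ms.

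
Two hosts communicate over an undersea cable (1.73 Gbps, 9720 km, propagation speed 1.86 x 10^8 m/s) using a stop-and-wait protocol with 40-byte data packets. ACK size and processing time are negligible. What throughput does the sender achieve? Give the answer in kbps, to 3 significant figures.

t_tx = L/R = 320/1730000000 = 1.84971e-07 s.
t_prop = 9720000/186000000 = 0.0522581 s; RTT = 0.104516 s.
Cycle = t_tx + RTT = 0.104516 s.
Throughput = L / cycle = 320 / 0.104516 = 3.06 kbps.

3.06 kbps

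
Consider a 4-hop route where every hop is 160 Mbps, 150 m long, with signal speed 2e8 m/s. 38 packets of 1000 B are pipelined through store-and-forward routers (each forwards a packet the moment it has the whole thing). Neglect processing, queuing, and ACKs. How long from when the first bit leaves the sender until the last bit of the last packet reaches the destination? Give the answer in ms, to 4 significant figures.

2.053 ms

Per-hop transmission t_tx = L/R = 8000/160000000 = 0.05 ms.
Per-hop propagation t_prop = 150/200000000 = 0.00075 ms.
Pipeline fill: first packet needs 4·t_tx to clear all hops; remaining 37 packets each add one t_tx.
Total = (4+38-1)·t_tx + 4·t_prop = 41·0.05 + 4·0.00075 = 2.053 ms.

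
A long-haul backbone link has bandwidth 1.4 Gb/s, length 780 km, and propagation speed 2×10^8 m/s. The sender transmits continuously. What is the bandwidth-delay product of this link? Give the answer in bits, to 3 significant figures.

5460000 bits

Propagation delay = 780000 / 200000000 = 0.0039 s.
BDP = R × t_prop = 1400000000 × 0.0039 = 5460000 bits.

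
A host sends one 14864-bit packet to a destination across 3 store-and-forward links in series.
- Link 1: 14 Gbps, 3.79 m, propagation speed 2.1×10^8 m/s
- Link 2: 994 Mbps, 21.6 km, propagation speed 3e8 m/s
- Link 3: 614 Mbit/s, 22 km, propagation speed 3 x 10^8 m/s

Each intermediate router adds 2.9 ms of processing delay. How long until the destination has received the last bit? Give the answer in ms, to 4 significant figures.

Transmission delays (L/R per hop): 0.00106171, 0.0149537, 0.0242085 ms; sum = 0.0402239 ms.
Propagation delays (d/s per hop): 1.80476e-05, 0.072, 0.0733333 ms; sum = 0.145351 ms.
Processing at 2 router(s): 2 × 2.9 ms = 5.8 ms.
End-to-end = 5.986 ms.

5.986 ms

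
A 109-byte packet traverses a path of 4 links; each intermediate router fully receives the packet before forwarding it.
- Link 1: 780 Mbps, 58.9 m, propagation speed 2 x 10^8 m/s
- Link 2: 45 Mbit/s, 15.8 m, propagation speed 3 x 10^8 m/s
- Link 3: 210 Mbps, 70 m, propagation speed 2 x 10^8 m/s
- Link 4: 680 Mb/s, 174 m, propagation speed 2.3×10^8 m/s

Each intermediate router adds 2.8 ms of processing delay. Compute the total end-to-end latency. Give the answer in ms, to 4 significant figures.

8.427 ms

L = 109 × 8 = 872 bits.
Transmission delays (L/R per hop): 0.00111795, 0.0193778, 0.00415238, 0.00128235 ms; sum = 0.0259305 ms.
Propagation delays (d/s per hop): 0.0002945, 5.26667e-05, 0.00035, 0.000756522 ms; sum = 0.00145369 ms.
Processing at 3 router(s): 3 × 2.8 ms = 8.4 ms.
End-to-end = 8.427 ms.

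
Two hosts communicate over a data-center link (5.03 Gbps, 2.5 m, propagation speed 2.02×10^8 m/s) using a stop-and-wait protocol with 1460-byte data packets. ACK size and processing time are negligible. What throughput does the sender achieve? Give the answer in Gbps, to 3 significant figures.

t_tx = L/R = 11680/5030000000 = 2.32207e-06 s.
t_prop = 2.5/202000000 = 1.23762e-08 s; RTT = 2.47525e-08 s.
Cycle = t_tx + RTT = 2.34682e-06 s.
Throughput = L / cycle = 11680 / 2.34682e-06 = 4.98 Gbps.

4.98 Gbps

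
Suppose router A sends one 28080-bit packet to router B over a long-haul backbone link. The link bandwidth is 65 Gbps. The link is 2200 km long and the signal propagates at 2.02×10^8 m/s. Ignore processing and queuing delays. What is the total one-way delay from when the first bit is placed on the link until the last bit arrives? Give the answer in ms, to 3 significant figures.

10.9 ms

Transmission delay = L/R = 28080 / 65000000000 = 0.000432 ms.
Propagation delay = d/s = 2200000 m / 202000000 m/s = 10.8911 ms.
Total = 10.9 ms.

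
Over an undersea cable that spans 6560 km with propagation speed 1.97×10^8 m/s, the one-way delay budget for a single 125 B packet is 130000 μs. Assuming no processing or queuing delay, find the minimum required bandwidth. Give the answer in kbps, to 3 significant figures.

10.3 kbps

L = 1000 bits.
Propagation delay = 6560000 / 197000000 = 33299.5 μs.
Transmission budget = 130000 − 33299.5 = 96700.5 μs.
R ≥ L / t_tx = 1000 bits / 0.0967005 s = 10.3 kbps.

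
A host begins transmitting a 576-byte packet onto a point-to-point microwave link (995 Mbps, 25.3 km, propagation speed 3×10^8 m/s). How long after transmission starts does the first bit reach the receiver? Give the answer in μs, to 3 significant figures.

84.3 μs

First bit experiences only propagation delay: d/s = 25300/300000000 = 84.3 μs.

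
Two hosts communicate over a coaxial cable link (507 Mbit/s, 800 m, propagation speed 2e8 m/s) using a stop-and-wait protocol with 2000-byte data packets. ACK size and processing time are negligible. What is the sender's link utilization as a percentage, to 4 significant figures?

79.78 %

t_tx = L/R = 16000/507000000 = 3.15582e-05 s.
t_prop = 800/200000000 = 4e-06 s; RTT = 8e-06 s.
Cycle = t_tx + RTT = 3.95582e-05 s.
Utilization = t_tx / cycle = 3.15582e-05/3.95582e-05 = 79.78 %.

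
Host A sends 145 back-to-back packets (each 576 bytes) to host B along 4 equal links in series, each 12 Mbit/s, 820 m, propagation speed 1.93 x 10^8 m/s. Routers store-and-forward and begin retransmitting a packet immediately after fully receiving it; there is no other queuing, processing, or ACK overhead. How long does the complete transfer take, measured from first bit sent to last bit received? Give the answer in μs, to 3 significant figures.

Per-hop transmission t_tx = L/R = 4608/12000000 = 384 μs.
Per-hop propagation t_prop = 820/193000000 = 4.2487 μs.
Pipeline fill: first packet needs 4·t_tx to clear all hops; remaining 144 packets each add one t_tx.
Total = (4+145-1)·t_tx + 4·t_prop = 148·384 + 4·4.2487 = 56800 μs.

56800 μs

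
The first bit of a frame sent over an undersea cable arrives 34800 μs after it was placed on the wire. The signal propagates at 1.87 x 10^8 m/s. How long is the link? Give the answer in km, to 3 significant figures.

d = s × t_prop = 187000000 × 0.0348 = 6510 km.

6510 km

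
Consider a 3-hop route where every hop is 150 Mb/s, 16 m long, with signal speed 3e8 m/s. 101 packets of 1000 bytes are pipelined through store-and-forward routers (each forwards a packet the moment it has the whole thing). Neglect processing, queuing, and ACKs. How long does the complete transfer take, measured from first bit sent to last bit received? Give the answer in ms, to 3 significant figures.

Per-hop transmission t_tx = L/R = 8000/150000000 = 0.0533333 ms.
Per-hop propagation t_prop = 16/300000000 = 5.33333e-05 ms.
Pipeline fill: first packet needs 3·t_tx to clear all hops; remaining 100 packets each add one t_tx.
Total = (3+101-1)·t_tx + 3·t_prop = 103·0.0533333 + 3·5.33333e-05 = 5.49 ms.

5.49 ms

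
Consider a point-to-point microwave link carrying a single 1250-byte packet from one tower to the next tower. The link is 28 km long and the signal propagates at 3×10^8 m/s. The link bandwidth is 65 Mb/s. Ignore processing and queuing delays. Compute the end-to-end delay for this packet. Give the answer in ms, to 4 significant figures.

L = 1250 × 8 = 10000 bits.
Transmission delay = L/R = 10000 / 65000000 = 0.153846 ms.
Propagation delay = d/s = 28000 m / 300000000 m/s = 0.0933333 ms.
Total = 0.2472 ms.

0.2472 ms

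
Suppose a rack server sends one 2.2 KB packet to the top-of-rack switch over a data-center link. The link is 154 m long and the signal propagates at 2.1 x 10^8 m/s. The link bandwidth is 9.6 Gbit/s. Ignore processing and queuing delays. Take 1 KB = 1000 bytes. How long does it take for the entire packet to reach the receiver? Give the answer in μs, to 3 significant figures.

2.57 μs

L = 17600 bits.
Transmission delay = L/R = 17600 / 9600000000 = 1.83333 μs.
Propagation delay = d/s = 154 m / 210000000 m/s = 0.733333 μs.
Total = 2.57 μs.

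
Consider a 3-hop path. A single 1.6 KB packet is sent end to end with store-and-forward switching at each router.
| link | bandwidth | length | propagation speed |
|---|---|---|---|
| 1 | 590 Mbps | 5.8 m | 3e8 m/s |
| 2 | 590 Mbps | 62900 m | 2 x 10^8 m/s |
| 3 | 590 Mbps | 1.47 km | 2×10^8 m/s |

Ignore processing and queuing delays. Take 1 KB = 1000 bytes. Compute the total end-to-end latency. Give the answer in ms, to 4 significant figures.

L = 12800 bits.
Transmission delay per hop = L/R = 12800/590000000 = 0.0216949 ms; 3 hops → 0.0650847 ms.
Propagation delays (d/s per hop): 1.93333e-05, 0.3145, 0.00735 ms; sum = 0.321869 ms.
End-to-end = 0.3870 ms.

0.3870 ms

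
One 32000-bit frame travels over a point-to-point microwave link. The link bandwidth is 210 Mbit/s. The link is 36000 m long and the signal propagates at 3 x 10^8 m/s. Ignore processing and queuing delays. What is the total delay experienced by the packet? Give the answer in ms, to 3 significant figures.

0.272 ms

Transmission delay = L/R = 32000 / 210000000 = 0.152381 ms.
Propagation delay = d/s = 36000 m / 300000000 m/s = 0.12 ms.
Total = 0.272 ms.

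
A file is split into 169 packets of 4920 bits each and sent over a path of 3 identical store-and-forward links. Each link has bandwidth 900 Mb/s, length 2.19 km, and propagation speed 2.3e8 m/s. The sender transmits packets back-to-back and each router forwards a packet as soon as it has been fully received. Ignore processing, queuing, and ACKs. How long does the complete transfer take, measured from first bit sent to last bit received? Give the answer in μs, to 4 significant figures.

Per-hop transmission t_tx = L/R = 4920/900000000 = 5.46667 μs.
Per-hop propagation t_prop = 2190/2.3e+08 = 9.52174 μs.
Pipeline fill: first packet needs 3·t_tx to clear all hops; remaining 168 packets each add one t_tx.
Total = (3+169-1)·t_tx + 3·t_prop = 171·5.46667 + 3·9.52174 = 963.4 μs.

963.4 μs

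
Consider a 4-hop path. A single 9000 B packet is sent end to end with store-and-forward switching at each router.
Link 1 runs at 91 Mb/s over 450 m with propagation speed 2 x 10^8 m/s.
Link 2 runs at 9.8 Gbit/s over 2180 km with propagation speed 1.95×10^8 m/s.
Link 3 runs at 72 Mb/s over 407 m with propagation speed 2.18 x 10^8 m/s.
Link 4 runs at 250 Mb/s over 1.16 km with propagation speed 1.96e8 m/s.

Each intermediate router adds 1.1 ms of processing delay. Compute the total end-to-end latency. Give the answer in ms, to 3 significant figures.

L = 9000 × 8 = 72000 bits.
Transmission delays (L/R per hop): 0.791209, 0.00734694, 1, 0.288 ms; sum = 2.08656 ms.
Propagation delays (d/s per hop): 0.00225, 11.1795, 0.00186697, 0.00591837 ms; sum = 11.1895 ms.
Processing at 3 router(s): 3 × 1.1 ms = 3.3 ms.
End-to-end = 16.6 ms.

16.6 ms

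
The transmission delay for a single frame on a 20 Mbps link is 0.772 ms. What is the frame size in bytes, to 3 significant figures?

1930 bytes

L = R × t_tx = 20000000 b/s × 0.000772 s = 15440 bits.
In bytes: 15440 / 8 = 1930 bytes.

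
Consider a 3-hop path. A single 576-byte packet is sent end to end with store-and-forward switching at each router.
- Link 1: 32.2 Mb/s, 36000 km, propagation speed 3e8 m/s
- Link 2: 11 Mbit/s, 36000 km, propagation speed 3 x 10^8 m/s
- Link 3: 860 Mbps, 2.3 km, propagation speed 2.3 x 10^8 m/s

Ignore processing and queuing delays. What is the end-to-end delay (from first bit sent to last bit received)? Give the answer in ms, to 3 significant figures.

241 ms

L = 576 × 8 = 4608 bits.
Transmission delays (L/R per hop): 0.143106, 0.418909, 0.00535814 ms; sum = 0.567373 ms.
Propagation delays (d/s per hop): 120, 120, 0.01 ms; sum = 240.01 ms.
End-to-end = 241 ms.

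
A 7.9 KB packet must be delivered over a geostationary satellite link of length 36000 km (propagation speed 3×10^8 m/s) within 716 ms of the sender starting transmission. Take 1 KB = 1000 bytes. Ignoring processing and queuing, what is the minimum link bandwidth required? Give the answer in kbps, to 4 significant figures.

106.0 kbps

L = 63200 bits.
Propagation delay = 36000000 / 300000000 = 120 ms.
Transmission budget = 716 − 120 = 596 ms.
R ≥ L / t_tx = 63200 bits / 0.596 s = 106.0 kbps.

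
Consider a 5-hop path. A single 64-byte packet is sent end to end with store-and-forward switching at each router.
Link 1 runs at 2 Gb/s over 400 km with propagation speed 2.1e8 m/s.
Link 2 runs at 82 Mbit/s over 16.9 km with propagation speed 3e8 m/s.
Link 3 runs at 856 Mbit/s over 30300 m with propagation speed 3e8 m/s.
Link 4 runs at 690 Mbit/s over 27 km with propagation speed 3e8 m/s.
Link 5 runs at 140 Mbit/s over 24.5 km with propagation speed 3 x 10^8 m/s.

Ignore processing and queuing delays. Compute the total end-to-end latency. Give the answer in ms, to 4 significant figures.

L = 64 × 8 = 512 bits.
Transmission delays (L/R per hop): 0.000256, 0.0062439, 0.000598131, 0.000742029, 0.00365714 ms; sum = 0.0114972 ms.
Propagation delays (d/s per hop): 1.90476, 0.0563333, 0.101, 0.09, 0.0816667 ms; sum = 2.23376 ms.
End-to-end = 2.245 ms.

2.245 ms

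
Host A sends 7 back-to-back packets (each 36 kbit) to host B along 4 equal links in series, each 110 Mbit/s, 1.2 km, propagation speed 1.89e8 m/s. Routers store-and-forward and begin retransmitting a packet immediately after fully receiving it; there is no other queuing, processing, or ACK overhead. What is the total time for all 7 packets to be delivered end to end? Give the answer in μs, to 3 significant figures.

3300 μs

Per-hop transmission t_tx = L/R = 36000/110000000 = 327.273 μs.
Per-hop propagation t_prop = 1200/189000000 = 6.34921 μs.
Pipeline fill: first packet needs 4·t_tx to clear all hops; remaining 6 packets each add one t_tx.
Total = (4+7-1)·t_tx + 4·t_prop = 10·327.273 + 4·6.34921 = 3300 μs.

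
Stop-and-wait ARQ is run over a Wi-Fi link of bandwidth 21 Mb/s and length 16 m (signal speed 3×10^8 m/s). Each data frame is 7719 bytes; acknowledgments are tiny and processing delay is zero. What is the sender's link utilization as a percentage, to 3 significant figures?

100 %

t_tx = L/R = 61752/21000000 = 0.00294057 s.
t_prop = 16/300000000 = 5.33333e-08 s; RTT = 1.06667e-07 s.
Cycle = t_tx + RTT = 0.00294068 s.
Utilization = t_tx / cycle = 0.00294057/0.00294068 = 100 %.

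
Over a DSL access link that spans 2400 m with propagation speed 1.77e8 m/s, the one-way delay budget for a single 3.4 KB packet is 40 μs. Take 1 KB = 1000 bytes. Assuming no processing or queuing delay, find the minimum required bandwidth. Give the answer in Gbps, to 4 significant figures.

L = 27200 bits.
Propagation delay = 2400 / 177000000 = 13.5593 μs.
Transmission budget = 40 − 13.5593 = 26.4407 μs.
R ≥ L / t_tx = 27200 bits / 2.64407e-05 s = 1.029 Gbps.

1.029 Gbps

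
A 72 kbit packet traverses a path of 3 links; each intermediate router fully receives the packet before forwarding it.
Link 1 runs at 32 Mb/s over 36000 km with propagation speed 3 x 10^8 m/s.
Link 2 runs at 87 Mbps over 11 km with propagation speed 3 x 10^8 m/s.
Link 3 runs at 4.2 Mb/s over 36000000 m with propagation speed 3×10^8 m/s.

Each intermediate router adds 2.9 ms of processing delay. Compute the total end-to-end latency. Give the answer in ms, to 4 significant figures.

266.1 ms

L = 72000 bits.
Transmission delays (L/R per hop): 2.25, 0.827586, 17.1429 ms; sum = 20.2204 ms.
Propagation delays (d/s per hop): 120, 0.0366667, 120 ms; sum = 240.037 ms.
Processing at 2 router(s): 2 × 2.9 ms = 5.8 ms.
End-to-end = 266.1 ms.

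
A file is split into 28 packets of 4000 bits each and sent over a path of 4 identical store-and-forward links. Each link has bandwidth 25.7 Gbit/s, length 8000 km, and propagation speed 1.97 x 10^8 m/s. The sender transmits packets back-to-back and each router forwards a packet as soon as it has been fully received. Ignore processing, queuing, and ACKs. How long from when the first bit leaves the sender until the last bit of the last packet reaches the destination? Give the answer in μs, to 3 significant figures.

Per-hop transmission t_tx = L/R = 4000/25700000000 = 0.155642 μs.
Per-hop propagation t_prop = 8000000/197000000 = 40609.1 μs.
Pipeline fill: first packet needs 4·t_tx to clear all hops; remaining 27 packets each add one t_tx.
Total = (4+28-1)·t_tx + 4·t_prop = 31·0.155642 + 4·40609.1 = 162000 μs.

162000 μs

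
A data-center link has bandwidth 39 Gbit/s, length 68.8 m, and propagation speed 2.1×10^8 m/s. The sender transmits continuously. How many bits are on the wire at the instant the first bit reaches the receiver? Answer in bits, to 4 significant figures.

12780 bits

Propagation delay = 68.8 / 210000000 = 3.27619e-07 s.
BDP = R × t_prop = 39000000000 × 3.27619e-07 = 12777.1 bits.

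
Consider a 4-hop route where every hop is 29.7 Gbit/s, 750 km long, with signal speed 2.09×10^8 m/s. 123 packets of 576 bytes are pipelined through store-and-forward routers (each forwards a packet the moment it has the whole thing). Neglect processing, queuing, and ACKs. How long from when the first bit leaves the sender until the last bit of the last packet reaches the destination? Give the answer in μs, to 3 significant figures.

Per-hop transmission t_tx = L/R = 4608/29700000000 = 0.155152 μs.
Per-hop propagation t_prop = 750000/209000000 = 3588.52 μs.
Pipeline fill: first packet needs 4·t_tx to clear all hops; remaining 122 packets each add one t_tx.
Total = (4+123-1)·t_tx + 4·t_prop = 126·0.155152 + 4·3588.52 = 14400 μs.

14400 μs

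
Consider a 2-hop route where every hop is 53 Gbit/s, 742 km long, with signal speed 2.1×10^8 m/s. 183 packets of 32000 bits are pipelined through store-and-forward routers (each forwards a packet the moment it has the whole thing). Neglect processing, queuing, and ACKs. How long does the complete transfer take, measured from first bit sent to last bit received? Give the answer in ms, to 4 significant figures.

Per-hop transmission t_tx = L/R = 32000/53000000000 = 0.000603774 ms.
Per-hop propagation t_prop = 742000/210000000 = 3.53333 ms.
Pipeline fill: first packet needs 2·t_tx to clear all hops; remaining 182 packets each add one t_tx.
Total = (2+183-1)·t_tx + 2·t_prop = 184·0.000603774 + 2·3.53333 = 7.178 ms.

7.178 ms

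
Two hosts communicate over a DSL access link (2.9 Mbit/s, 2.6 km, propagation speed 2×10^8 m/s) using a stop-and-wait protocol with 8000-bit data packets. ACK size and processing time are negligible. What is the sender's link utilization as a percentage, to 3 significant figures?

t_tx = L/R = 8000/2900000 = 0.00275862 s.
t_prop = 2600/200000000 = 1.3e-05 s; RTT = 2.6e-05 s.
Cycle = t_tx + RTT = 0.00278462 s.
Utilization = t_tx / cycle = 0.00275862/0.00278462 = 99.1 %.

99.1 %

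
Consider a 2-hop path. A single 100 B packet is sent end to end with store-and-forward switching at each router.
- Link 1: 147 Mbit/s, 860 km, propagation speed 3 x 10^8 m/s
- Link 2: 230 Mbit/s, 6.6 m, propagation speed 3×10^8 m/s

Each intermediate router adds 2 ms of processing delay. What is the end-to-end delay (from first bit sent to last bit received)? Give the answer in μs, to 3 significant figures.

4880 μs

L = 100 × 8 = 800 bits.
Transmission delays (L/R per hop): 5.44218, 3.47826 μs; sum = 8.92044 μs.
Propagation delays (d/s per hop): 2866.67, 0.022 μs; sum = 2866.69 μs.
Processing at 1 router(s): 1 × 2 ms = 2000 μs.
End-to-end = 4880 μs.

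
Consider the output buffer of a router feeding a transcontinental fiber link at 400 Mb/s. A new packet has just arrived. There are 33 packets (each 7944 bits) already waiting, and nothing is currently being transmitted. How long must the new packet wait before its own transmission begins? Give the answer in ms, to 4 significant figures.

Each queued packet: L/R = 7944/400000000 = 0.01986 ms.
33 queued → 0.65538 ms.
Queuing delay = 0.6554 ms.

0.6554 ms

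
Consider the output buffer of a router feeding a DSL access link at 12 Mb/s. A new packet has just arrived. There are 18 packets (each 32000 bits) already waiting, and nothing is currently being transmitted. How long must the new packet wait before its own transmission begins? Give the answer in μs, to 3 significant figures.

48000 μs

Each queued packet: L/R = 32000/12000000 = 2666.67 μs.
18 queued → 48000 μs.
Queuing delay = 48000 μs.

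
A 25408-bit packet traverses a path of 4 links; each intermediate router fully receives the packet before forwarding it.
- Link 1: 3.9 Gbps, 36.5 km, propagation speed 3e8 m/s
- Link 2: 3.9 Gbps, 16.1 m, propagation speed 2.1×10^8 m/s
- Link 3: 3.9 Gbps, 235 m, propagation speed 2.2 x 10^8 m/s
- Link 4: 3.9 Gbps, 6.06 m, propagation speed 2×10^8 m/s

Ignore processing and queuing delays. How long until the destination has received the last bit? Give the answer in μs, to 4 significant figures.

148.9 μs

Transmission delay per hop = L/R = 25408/3900000000 = 6.51487 μs; 4 hops → 26.0595 μs.
Propagation delays (d/s per hop): 121.667, 0.0766667, 1.06818, 0.0303 μs; sum = 122.842 μs.
End-to-end = 148.9 μs.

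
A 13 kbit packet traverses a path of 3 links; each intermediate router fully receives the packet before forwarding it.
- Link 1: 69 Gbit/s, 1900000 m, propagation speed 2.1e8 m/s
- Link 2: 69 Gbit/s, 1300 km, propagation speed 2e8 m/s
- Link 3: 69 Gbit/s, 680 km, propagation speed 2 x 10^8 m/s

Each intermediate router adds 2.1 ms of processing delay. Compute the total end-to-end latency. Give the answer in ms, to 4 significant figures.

23.15 ms

L = 13000 bits.
Transmission delay per hop = L/R = 13000/69000000000 = 0.000188406 ms; 3 hops → 0.000565217 ms.
Propagation delays (d/s per hop): 9.04762, 6.5, 3.4 ms; sum = 18.9476 ms.
Processing at 2 router(s): 2 × 2.1 ms = 4.2 ms.
End-to-end = 23.15 ms.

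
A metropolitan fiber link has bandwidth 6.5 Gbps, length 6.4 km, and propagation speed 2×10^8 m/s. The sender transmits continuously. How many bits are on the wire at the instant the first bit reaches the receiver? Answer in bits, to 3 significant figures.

Propagation delay = 6400 / 200000000 = 3.2e-05 s.
BDP = R × t_prop = 6500000000 × 3.2e-05 = 208000 bits.

208000 bits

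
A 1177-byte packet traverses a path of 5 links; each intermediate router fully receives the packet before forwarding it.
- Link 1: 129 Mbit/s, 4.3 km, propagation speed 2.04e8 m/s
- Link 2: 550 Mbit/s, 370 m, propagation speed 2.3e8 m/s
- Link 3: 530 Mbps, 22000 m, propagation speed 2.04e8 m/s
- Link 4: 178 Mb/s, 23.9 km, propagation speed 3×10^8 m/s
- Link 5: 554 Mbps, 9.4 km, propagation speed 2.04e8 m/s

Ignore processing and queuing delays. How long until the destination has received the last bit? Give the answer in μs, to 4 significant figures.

L = 1177 × 8 = 9416 bits.
Transmission delays (L/R per hop): 72.9922, 17.12, 17.766, 52.8989, 16.9964 μs; sum = 177.774 μs.
Propagation delays (d/s per hop): 21.0784, 1.6087, 107.843, 79.6667, 46.0784 μs; sum = 256.275 μs.
End-to-end = 434.0 μs.

434.0 μs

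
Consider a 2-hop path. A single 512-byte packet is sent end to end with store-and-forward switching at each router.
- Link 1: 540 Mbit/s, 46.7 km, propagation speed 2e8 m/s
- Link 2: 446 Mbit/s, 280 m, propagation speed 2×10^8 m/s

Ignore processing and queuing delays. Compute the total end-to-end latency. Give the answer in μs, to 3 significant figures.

252 μs

L = 512 × 8 = 4096 bits.
Transmission delays (L/R per hop): 7.58519, 9.18386 μs; sum = 16.769 μs.
Propagation delays (d/s per hop): 233.5, 1.4 μs; sum = 234.9 μs.
End-to-end = 252 μs.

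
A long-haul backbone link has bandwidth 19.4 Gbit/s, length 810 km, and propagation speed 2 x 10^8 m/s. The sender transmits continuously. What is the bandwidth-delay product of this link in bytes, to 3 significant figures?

Propagation delay = 810000 / 200000000 = 0.00405 s.
BDP = R × t_prop = 19400000000 × 0.00405 = 78570000 bits.
In bytes: 78570000/8 = 9820000 bytes.

9820000 bytes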